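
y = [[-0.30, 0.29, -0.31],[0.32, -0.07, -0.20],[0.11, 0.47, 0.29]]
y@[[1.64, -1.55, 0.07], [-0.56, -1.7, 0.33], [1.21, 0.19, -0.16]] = [[-1.03,-0.09,0.12], [0.32,-0.42,0.03], [0.27,-0.91,0.12]]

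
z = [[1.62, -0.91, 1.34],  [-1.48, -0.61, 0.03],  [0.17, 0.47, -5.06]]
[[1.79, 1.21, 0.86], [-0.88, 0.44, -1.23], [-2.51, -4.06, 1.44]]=z @ [[0.64, -0.11, 0.79], [-0.08, -0.41, 0.09], [0.51, 0.76, -0.25]]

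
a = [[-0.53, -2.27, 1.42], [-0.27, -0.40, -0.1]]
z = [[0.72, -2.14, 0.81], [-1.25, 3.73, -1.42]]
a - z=[[-1.25, -0.13, 0.61],[0.98, -4.13, 1.32]]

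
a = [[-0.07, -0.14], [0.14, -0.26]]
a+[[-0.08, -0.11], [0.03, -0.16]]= [[-0.15, -0.25], [0.17, -0.42]]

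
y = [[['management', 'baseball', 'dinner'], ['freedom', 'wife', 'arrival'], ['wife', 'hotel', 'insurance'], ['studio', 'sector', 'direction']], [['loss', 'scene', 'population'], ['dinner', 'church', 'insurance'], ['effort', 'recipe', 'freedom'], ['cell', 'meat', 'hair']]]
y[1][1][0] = 'dinner'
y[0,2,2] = 'insurance'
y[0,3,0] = 'studio'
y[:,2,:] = [['wife', 'hotel', 'insurance'], ['effort', 'recipe', 'freedom']]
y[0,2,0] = 'wife'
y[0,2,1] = 'hotel'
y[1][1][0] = 'dinner'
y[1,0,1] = 'scene'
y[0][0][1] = 'baseball'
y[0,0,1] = 'baseball'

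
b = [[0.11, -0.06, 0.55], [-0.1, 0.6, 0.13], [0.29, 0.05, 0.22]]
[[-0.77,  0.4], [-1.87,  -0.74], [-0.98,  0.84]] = b @ [[-1.79, 2.98], [-3.12, -0.75], [-1.38, 0.05]]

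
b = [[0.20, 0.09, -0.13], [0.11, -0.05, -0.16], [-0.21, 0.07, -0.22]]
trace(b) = -0.07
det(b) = 0.01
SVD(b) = [[-0.16, -0.79, 0.58], [0.04, -0.6, -0.8], [0.99, -0.11, 0.13]] @ diag([0.31449715544542645, 0.3046005650007979, 0.10445111305261413]) @ [[-0.75, 0.17, -0.64], [-0.66, -0.16, 0.73], [0.02, 0.97, 0.23]]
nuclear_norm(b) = 0.72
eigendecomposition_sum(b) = [[(0.24-0j), 0.05+0.00j, -0.08+0.00j], [(0.12-0j), (0.02+0j), (-0.04+0j)], [(-0.08+0j), (-0.02+0j), 0.03+0.00j]] + [[-0.02-0.01j,  0.02+0.02j,  (-0.03-0.01j)], [(-0-0.15j),  (-0.04+0.19j),  (-0.06-0.18j)], [(-0.06-0.13j),  (0.04+0.18j),  (-0.12-0.13j)]] + [[(-0.02+0.01j),(0.02-0.02j),-0.03+0.01j], [-0.00+0.15j,(-0.04-0.19j),-0.06+0.18j], [(-0.06+0.13j),0.04-0.18j,(-0.12+0.13j)]]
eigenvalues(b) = [(0.29+0j), (-0.18+0.05j), (-0.18-0.05j)]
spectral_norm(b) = 0.31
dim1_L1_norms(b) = [0.42, 0.32, 0.5]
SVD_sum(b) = [[0.04,-0.01,0.03], [-0.01,0.0,-0.01], [-0.23,0.05,-0.20]] + [[0.16, 0.04, -0.18], [0.12, 0.03, -0.13], [0.02, 0.01, -0.02]] + [[0.00, 0.06, 0.01], [-0.00, -0.08, -0.02], [0.0, 0.01, 0.00]]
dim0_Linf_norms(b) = [0.21, 0.09, 0.22]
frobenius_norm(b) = 0.45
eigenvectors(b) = [[0.86+0.00j, -0.05+0.09j, -0.05-0.09j], [(0.42+0j), -0.72+0.00j, -0.72-0.00j], [-0.30+0.00j, (-0.62+0.29j), (-0.62-0.29j)]]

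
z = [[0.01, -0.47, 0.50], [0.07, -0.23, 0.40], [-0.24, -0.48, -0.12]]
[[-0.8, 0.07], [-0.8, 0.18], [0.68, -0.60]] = z @[[-10.45, -5.44],[3.36, 3.17],[1.76, 3.22]]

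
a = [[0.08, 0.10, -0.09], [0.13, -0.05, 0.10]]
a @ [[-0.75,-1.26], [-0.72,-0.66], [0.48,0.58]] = [[-0.18, -0.22], [-0.01, -0.07]]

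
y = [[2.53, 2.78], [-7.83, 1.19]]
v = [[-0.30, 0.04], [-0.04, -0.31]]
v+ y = [[2.23, 2.82], [-7.87, 0.88]]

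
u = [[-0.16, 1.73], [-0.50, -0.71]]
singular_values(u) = [1.87, 0.52]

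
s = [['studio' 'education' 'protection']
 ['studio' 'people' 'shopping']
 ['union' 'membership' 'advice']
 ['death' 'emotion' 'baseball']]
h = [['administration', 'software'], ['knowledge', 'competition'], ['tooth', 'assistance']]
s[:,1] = ['education', 'people', 'membership', 'emotion']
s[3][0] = 'death'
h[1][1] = 'competition'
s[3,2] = 'baseball'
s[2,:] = ['union', 'membership', 'advice']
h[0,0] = 'administration'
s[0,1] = 'education'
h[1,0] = 'knowledge'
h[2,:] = ['tooth', 'assistance']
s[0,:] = ['studio', 'education', 'protection']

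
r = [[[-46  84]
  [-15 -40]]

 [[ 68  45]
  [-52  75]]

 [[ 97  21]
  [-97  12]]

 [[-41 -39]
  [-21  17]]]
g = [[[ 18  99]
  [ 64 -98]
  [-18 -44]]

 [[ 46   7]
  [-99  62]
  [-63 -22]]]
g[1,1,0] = -99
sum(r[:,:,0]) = -107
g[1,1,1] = 62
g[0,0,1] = 99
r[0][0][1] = 84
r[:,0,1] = [84, 45, 21, -39]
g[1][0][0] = 46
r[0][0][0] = -46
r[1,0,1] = 45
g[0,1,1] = -98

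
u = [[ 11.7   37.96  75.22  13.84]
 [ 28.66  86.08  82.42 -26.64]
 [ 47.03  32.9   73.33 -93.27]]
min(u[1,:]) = -26.64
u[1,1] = 86.08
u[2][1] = 32.9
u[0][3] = 13.84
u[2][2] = 73.33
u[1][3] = -26.64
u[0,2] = 75.22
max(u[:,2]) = 82.42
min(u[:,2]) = 73.33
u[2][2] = 73.33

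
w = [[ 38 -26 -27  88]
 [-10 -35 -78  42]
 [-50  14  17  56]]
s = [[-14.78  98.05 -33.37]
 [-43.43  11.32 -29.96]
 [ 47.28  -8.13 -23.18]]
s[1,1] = 11.32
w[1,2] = -78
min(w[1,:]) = -78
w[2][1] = 14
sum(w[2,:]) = 37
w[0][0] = 38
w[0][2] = -27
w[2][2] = 17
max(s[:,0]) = 47.28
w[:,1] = [-26, -35, 14]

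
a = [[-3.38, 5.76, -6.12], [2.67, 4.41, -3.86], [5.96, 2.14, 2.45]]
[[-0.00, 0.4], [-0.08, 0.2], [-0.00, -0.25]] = a @ [[-0.02, -0.01],[0.02, -0.01],[0.03, -0.07]]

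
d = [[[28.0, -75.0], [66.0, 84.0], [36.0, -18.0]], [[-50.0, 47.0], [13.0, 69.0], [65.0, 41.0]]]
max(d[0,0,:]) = 28.0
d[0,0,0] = 28.0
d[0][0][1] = -75.0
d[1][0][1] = 47.0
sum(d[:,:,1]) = 148.0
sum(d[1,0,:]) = -3.0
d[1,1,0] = 13.0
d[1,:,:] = [[-50.0, 47.0], [13.0, 69.0], [65.0, 41.0]]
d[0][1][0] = 66.0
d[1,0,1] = 47.0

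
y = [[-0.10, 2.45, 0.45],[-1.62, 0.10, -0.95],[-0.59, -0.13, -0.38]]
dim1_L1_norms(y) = [3.0, 2.67, 1.1]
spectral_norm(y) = 2.50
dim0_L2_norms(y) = [1.73, 2.46, 1.12]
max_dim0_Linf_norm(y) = 2.45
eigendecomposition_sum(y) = [[(-0.05+1.05j), 1.22-0.10j, 0.23+0.61j], [-0.81-0.06j, (0.05+0.95j), -0.47+0.16j], [(-0.3-0.09j), -0.06+0.36j, (-0.19+0.02j)]] + [[(-0.05-1.05j), 1.22+0.10j, (0.23-0.61j)], [-0.81+0.06j, 0.05-0.95j, (-0.47-0.16j)], [(-0.3+0.09j), (-0.06-0.36j), (-0.19-0.02j)]] + [[(-0+0j), 0j, -0.00-0.00j],[(-0+0j), 0j, -0.00-0.00j],[-0j, (-0-0j), 0.00+0.00j]]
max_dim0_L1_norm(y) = 2.68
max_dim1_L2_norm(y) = 2.49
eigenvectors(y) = [[(0.77+0j), 0.77-0.00j, (-0.51+0j)], [(-0.02+0.59j), -0.02-0.59j, (-0.18+0j)], [(-0.06+0.22j), -0.06-0.22j, 0.84+0.00j]]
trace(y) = -0.38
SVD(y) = [[1.00,0.08,0.06], [-0.05,0.94,-0.34], [-0.09,0.34,0.94]] @ diag([2.5006083420620775, 2.002063354444186, 0.0004943695477730536]) @ [[0.01, 0.98, 0.21],[-0.86, 0.12, -0.49],[-0.51, -0.18, 0.84]]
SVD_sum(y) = [[0.03,2.43,0.52], [-0.0,-0.12,-0.03], [-0.0,-0.21,-0.05]] + [[-0.13,0.02,-0.07], [-1.62,0.22,-0.92], [-0.59,0.08,-0.34]] + [[-0.00, -0.0, 0.00], [0.0, 0.0, -0.00], [-0.00, -0.00, 0.00]]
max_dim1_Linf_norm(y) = 2.45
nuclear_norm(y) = 4.50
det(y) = 0.00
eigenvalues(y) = [(-0.19+2.02j), (-0.19-2.02j), 0j]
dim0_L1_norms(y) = [2.31, 2.68, 1.78]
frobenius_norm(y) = 3.20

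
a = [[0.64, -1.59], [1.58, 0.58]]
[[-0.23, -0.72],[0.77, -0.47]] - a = [[-0.87, 0.87], [-0.81, -1.05]]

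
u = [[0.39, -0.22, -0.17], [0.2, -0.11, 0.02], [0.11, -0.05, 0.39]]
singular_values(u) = [0.52, 0.42, 0.0]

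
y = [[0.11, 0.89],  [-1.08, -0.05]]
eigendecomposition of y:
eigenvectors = [[-0.05-0.67j, (-0.05+0.67j)], [(0.74+0j), (0.74-0j)]]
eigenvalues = [(0.03+0.98j), (0.03-0.98j)]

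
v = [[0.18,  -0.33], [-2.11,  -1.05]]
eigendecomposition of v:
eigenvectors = [[0.62, 0.20], [-0.79, 0.98]]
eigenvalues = [0.6, -1.47]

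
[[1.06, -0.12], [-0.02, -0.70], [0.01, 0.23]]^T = [[1.06, -0.02, 0.01], [-0.12, -0.70, 0.23]]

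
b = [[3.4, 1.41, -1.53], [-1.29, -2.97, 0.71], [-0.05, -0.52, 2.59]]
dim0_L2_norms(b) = [3.64, 3.33, 3.09]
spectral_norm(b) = 5.03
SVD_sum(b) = [[2.50,2.22,-1.78], [-1.93,-1.71,1.37], [-1.03,-0.91,0.73]] + [[0.12,0.09,0.29], [-0.26,-0.2,-0.62], [0.8,0.60,1.87]] + [[0.77,  -0.90,  -0.04], [0.91,  -1.06,  -0.05], [0.18,  -0.21,  -0.01]]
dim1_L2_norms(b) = [3.99, 3.31, 2.64]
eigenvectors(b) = [[0.20+0.00j, (-0.96+0j), (-0.96-0j)], [(-0.97+0j), (0.19+0.01j), 0.19-0.01j], [-0.10+0.00j, -0.18+0.07j, (-0.18-0.07j)]]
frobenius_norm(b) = 5.82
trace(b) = 3.02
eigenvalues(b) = [(-2.63+0j), (2.83+0.11j), (2.83-0.11j)]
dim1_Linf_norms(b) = [3.4, 2.97, 2.59]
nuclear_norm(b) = 9.14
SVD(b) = [[-0.75, 0.15, 0.64], [0.58, -0.31, 0.75], [0.31, 0.94, 0.15]] @ diag([5.033751165348788, 2.255535015148922, 1.8528386332292637]) @ [[-0.66, -0.59, 0.47],[0.38, 0.28, 0.88],[0.65, -0.76, -0.03]]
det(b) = -21.04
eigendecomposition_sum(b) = [[0.12-0.00j, 0.58-0.00j, (-0.04+0j)], [(-0.59+0j), -2.77+0.00j, 0.20-0.00j], [(-0.06+0j), (-0.27+0j), 0.02-0.00j]] + [[1.64-4.05j, (0.42-2.67j), (-0.74+18.64j)],[-0.35+0.80j, -0.10+0.53j, (0.25-3.71j)],[0.00-0.90j, -0.12-0.54j, 1.29+3.63j]] + [[1.64+4.05j,  0.42+2.67j,  (-0.74-18.64j)], [(-0.35-0.8j),  (-0.1-0.53j),  (0.25+3.71j)], [0.9j,  -0.12+0.54j,  1.29-3.63j]]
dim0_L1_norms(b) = [4.74, 4.9, 4.83]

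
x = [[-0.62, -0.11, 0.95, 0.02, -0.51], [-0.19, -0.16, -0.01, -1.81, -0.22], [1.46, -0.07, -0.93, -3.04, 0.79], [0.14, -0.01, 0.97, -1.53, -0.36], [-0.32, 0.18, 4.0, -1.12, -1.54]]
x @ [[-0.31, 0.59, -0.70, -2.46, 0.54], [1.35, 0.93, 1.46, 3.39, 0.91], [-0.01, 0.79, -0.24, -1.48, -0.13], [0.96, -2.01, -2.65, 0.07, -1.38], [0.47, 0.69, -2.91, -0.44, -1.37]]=[[-0.19, -0.11, 1.48, -0.03, 0.11],[-2.00, 3.22, 5.34, -0.09, 2.55],[-3.08, 6.72, 4.86, -3.01, 3.96],[-1.70, 3.67, 4.76, -1.76, 2.54],[-1.5, 4.33, 6.98, -3.92, 3.13]]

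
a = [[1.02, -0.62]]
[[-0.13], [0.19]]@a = [[-0.13, 0.08],[0.19, -0.12]]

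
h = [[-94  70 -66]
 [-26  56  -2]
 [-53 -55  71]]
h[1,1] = 56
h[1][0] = -26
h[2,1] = -55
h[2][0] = -53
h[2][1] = -55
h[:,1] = [70, 56, -55]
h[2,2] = 71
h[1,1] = 56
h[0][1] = 70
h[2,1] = -55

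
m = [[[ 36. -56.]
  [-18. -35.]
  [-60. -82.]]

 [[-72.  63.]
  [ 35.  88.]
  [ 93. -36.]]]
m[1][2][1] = -36.0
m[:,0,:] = [[36.0, -56.0], [-72.0, 63.0]]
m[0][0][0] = 36.0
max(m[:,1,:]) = 88.0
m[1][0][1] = 63.0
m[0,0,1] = -56.0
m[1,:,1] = [63.0, 88.0, -36.0]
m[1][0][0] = -72.0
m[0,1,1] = -35.0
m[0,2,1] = -82.0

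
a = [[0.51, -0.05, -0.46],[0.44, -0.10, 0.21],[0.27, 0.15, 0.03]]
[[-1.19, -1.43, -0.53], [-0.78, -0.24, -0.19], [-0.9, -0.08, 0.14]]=a@[[-2.31, -1.13, -0.37], [-1.92, 1.13, 1.5], [0.23, 1.74, 0.58]]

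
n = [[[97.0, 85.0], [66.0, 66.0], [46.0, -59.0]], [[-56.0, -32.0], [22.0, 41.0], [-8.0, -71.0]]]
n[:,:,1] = [[85.0, 66.0, -59.0], [-32.0, 41.0, -71.0]]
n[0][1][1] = 66.0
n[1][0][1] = -32.0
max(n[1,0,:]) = -32.0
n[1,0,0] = -56.0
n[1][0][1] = -32.0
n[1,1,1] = 41.0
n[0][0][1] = 85.0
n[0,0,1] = 85.0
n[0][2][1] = -59.0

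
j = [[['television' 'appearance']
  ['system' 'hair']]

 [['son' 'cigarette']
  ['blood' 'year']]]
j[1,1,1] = 'year'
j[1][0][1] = 'cigarette'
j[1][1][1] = 'year'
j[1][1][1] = 'year'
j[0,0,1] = 'appearance'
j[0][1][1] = 'hair'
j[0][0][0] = 'television'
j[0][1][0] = 'system'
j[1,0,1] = 'cigarette'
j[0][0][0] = 'television'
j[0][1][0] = 'system'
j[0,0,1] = 'appearance'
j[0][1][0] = 'system'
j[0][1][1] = 'hair'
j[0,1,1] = 'hair'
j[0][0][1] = 'appearance'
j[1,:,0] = ['son', 'blood']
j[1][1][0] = 'blood'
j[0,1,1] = 'hair'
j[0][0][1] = 'appearance'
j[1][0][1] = 'cigarette'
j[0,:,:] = [['television', 'appearance'], ['system', 'hair']]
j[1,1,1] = 'year'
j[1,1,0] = 'blood'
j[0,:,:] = [['television', 'appearance'], ['system', 'hair']]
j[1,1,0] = 'blood'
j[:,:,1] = [['appearance', 'hair'], ['cigarette', 'year']]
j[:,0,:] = [['television', 'appearance'], ['son', 'cigarette']]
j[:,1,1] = ['hair', 'year']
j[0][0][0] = 'television'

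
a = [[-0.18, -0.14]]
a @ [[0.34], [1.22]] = [[-0.23]]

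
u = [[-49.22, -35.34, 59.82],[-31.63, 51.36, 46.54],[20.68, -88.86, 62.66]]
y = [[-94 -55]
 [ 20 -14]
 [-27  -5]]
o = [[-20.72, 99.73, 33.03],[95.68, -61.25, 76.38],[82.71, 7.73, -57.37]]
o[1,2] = 76.38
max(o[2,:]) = 82.71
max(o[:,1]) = 99.73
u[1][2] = 46.54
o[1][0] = 95.68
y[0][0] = -94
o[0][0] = -20.72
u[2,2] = 62.66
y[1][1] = -14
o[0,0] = -20.72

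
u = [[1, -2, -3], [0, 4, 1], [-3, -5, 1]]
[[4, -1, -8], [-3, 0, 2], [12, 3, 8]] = u @ [[-5, -1, -2], [0, 0, 0], [-3, 0, 2]]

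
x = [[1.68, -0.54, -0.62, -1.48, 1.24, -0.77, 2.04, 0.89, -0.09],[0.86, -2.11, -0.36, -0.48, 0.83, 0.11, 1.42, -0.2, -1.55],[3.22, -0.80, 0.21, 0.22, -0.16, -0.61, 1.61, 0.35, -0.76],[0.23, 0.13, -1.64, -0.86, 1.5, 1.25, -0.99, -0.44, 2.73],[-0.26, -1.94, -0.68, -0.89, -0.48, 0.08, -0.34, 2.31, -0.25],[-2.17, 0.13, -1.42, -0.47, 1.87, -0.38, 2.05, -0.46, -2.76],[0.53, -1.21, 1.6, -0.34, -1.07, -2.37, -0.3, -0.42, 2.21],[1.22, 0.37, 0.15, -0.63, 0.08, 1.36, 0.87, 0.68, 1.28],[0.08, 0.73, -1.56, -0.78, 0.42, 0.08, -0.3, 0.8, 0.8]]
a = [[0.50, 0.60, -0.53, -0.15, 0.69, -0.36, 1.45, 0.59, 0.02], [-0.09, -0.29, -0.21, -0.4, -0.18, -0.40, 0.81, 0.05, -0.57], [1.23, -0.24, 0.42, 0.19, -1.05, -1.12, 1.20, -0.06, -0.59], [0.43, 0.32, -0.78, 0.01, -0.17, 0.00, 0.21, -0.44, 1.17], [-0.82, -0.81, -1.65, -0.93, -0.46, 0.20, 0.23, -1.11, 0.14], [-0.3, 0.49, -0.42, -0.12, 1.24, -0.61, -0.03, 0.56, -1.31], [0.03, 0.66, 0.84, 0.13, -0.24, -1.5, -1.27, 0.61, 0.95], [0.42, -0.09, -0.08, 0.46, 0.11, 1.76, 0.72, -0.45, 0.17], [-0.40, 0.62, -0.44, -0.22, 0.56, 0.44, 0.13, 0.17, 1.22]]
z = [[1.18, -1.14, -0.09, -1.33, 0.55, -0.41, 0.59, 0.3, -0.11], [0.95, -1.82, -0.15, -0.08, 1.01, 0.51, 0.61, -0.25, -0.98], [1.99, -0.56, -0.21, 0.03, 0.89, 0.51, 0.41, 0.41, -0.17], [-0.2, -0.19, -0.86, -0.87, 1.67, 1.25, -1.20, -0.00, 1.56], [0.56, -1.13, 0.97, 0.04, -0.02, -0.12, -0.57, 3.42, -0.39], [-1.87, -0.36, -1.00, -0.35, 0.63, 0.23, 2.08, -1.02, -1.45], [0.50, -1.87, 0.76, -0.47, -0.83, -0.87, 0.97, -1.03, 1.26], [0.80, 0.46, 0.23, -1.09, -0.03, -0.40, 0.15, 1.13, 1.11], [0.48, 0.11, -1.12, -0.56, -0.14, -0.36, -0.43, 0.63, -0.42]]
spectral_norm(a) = 3.41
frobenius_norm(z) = 8.50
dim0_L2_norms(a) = [1.75, 1.53, 2.22, 1.17, 1.94, 2.74, 2.54, 1.64, 2.49]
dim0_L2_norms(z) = [3.35, 3.18, 2.15, 2.09, 2.45, 1.83, 2.85, 3.97, 2.95]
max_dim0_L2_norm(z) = 3.97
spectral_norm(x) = 6.09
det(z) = 38.74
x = z + a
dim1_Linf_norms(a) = [1.45, 0.81, 1.23, 1.17, 1.65, 1.31, 1.5, 1.76, 1.22]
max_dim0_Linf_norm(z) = 3.42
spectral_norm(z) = 4.82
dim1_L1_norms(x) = [9.35, 7.92, 7.94, 9.77, 7.23, 11.71, 10.05, 6.64, 5.55]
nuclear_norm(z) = 21.65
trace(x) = -0.76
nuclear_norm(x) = 26.86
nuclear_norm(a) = 14.48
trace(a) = -0.93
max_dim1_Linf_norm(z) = 3.42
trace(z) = 0.17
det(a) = 0.00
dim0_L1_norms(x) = [10.25, 7.96, 8.24, 6.15, 7.65, 7.01, 9.92, 6.55, 12.43]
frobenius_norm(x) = 10.77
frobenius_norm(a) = 6.19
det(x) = 546.10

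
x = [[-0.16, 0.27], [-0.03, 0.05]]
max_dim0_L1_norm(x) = 0.32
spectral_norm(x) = 0.32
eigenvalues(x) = [-0.11, -0.0]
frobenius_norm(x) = 0.32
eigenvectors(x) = [[-0.98, -0.86], [-0.19, -0.51]]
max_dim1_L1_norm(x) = 0.43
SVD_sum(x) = [[-0.16, 0.27], [-0.03, 0.05]] + [[0.00, 0.00],[-0.00, -0.00]]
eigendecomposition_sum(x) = [[-0.16, 0.27], [-0.03, 0.05]] + [[0.00, -0.0], [0.0, -0.00]]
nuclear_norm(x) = 0.32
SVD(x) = [[-0.98, -0.18], [-0.18, 0.98]] @ diag([0.3192176402777243, 0.00031326589568483226]) @ [[0.51, -0.86], [-0.86, -0.51]]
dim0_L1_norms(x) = [0.19, 0.32]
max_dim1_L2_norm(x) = 0.31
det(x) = 0.00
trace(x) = -0.11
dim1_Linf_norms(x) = [0.27, 0.05]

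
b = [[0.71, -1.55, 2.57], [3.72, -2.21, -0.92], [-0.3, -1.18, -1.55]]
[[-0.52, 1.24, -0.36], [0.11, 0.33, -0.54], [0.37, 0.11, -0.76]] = b @ [[-0.04,-0.09,0.16], [-0.03,-0.41,0.47], [-0.21,0.26,0.10]]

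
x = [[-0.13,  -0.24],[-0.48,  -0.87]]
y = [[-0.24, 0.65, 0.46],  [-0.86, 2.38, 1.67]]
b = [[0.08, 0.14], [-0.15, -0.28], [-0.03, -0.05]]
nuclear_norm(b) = 0.37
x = y @ b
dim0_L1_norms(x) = [0.61, 1.11]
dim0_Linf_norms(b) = [0.15, 0.28]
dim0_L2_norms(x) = [0.5, 0.9]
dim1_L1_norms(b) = [0.22, 0.43, 0.08]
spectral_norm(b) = 0.36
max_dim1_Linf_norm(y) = 2.38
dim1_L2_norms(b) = [0.16, 0.32, 0.06]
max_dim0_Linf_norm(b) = 0.28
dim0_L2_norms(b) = [0.17, 0.32]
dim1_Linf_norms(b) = [0.14, 0.28, 0.05]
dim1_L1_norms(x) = [0.37, 1.35]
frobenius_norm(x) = 1.03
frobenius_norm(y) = 3.14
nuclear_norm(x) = 1.03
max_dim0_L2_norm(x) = 0.9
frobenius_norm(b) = 0.36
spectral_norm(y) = 3.14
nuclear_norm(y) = 3.15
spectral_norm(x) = 1.03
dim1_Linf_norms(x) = [0.24, 0.87]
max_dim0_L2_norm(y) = 2.47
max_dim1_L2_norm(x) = 0.99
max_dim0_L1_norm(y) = 3.03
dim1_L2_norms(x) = [0.27, 0.99]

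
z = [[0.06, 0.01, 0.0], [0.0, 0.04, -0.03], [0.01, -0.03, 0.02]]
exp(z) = [[1.06, 0.01, -0.00],[-0.00, 1.04, -0.03],[0.01, -0.03, 1.02]]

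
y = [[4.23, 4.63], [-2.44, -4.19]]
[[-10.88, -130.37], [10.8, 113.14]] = y @ [[0.69, -3.49], [-2.98, -24.97]]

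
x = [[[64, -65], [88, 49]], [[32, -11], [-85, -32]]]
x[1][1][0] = -85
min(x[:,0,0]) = 32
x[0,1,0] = 88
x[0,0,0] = 64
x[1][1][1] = -32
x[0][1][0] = 88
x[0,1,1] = 49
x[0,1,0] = 88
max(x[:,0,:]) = 64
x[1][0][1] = -11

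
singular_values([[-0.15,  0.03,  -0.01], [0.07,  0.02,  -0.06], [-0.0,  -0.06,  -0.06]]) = [0.17, 0.09, 0.06]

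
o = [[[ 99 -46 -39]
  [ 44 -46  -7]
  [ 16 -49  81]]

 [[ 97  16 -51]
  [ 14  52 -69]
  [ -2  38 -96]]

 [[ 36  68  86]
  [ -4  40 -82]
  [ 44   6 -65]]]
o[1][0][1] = 16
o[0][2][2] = 81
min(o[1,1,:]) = -69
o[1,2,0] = -2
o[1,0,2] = -51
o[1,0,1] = 16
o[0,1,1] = -46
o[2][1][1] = 40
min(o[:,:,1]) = -49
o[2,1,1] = 40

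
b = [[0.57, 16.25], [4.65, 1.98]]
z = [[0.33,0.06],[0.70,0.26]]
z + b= [[0.9,16.31], [5.35,2.24]]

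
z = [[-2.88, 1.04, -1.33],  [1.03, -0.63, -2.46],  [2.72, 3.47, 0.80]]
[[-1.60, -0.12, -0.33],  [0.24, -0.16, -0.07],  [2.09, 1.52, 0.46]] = z @ [[0.56, 0.14, 0.1], [0.14, 0.32, 0.04], [0.10, 0.04, 0.06]]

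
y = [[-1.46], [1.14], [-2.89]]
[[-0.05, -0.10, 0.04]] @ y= [[-0.16]]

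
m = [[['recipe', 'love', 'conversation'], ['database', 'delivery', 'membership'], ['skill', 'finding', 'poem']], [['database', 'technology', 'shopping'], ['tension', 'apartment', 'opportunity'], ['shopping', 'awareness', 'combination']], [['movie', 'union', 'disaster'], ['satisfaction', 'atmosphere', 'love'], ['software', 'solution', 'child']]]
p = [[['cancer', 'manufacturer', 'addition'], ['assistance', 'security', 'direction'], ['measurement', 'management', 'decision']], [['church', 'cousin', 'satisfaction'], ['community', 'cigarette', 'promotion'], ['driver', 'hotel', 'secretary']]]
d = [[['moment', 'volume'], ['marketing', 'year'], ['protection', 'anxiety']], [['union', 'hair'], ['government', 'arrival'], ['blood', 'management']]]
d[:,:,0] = [['moment', 'marketing', 'protection'], ['union', 'government', 'blood']]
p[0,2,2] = 'decision'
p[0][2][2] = 'decision'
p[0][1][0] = 'assistance'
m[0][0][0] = 'recipe'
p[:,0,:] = [['cancer', 'manufacturer', 'addition'], ['church', 'cousin', 'satisfaction']]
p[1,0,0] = 'church'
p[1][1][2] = 'promotion'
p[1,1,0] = 'community'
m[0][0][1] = 'love'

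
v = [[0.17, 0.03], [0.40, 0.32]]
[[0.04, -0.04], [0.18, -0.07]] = v @ [[0.16, -0.23], [0.35, 0.06]]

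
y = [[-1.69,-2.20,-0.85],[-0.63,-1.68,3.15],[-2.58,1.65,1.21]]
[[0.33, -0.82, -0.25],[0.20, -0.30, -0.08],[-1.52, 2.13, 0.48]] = y@[[0.32, -0.37, -0.07], [-0.37, 0.60, 0.15], [-0.07, 0.15, 0.04]]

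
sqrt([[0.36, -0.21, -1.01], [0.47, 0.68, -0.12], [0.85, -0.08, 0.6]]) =[[0.82,-0.13,-0.57], [0.28,0.85,0.02], [0.49,-0.01,0.94]]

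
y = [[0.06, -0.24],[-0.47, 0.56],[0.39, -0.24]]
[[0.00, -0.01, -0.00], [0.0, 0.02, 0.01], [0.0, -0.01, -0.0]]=y @ [[0.0, 0.01, 0.0], [0.0, 0.05, 0.01]]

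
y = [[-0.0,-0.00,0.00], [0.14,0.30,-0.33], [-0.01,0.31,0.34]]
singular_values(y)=[0.49, 0.44, 0.0]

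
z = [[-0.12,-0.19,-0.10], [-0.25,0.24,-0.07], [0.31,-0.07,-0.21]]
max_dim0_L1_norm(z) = 0.68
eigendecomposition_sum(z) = [[(0.05+0j), -0.10+0.00j, 0j], [-0.16-0.00j, 0.29-0.00j, (-0.01+0j)], [(0.05+0j), (-0.09+0j), 0j]] + [[-0.09+0.08j, (-0.05+0j), -0.05-0.07j], [-0.04+0.05j, (-0.03+0j), (-0.03-0.04j)], [(0.13+0.14j), (0.01+0.07j), -0.11+0.09j]] + [[(-0.09-0.08j),(-0.05-0j),-0.05+0.07j],  [-0.04-0.05j,-0.03-0.00j,(-0.03+0.04j)],  [(0.13-0.14j),(0.01-0.07j),(-0.11-0.09j)]]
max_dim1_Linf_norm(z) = 0.31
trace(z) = -0.09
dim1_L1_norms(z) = [0.41, 0.56, 0.59]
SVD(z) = [[0.02, 0.81, 0.58], [-0.66, -0.43, 0.62], [0.75, -0.4, 0.53]] @ diag([0.46407091313748977, 0.25776359292775297, 0.22089843308795146]) @ [[0.85, -0.46, -0.24], [-0.45, -0.89, 0.13], [-0.28, 0.0, -0.96]]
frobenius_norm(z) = 0.57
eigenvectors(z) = [[-0.31+0.00j, (0.02-0.51j), (0.02+0.51j)], [0.91+0.00j, -0.01-0.28j, -0.01+0.28j], [(-0.29+0j), (-0.82+0j), -0.82-0.00j]]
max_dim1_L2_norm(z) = 0.38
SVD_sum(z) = [[0.01, -0.0, -0.00], [-0.26, 0.14, 0.07], [0.30, -0.16, -0.08]] + [[-0.09, -0.19, 0.03], [0.05, 0.1, -0.01], [0.05, 0.09, -0.01]] + [[-0.04, 0.00, -0.12], [-0.04, 0.00, -0.13], [-0.03, 0.00, -0.11]]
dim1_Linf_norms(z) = [0.19, 0.25, 0.31]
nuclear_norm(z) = 0.94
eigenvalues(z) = [(0.35+0j), (-0.22+0.17j), (-0.22-0.17j)]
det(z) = 0.03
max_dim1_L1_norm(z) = 0.59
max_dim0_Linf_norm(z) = 0.31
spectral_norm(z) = 0.46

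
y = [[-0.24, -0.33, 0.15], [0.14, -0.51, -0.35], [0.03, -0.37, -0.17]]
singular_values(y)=[0.77, 0.4, 0.0]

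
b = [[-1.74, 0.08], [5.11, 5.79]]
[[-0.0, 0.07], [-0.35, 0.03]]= b @ [[-0.0, -0.04], [-0.06, 0.04]]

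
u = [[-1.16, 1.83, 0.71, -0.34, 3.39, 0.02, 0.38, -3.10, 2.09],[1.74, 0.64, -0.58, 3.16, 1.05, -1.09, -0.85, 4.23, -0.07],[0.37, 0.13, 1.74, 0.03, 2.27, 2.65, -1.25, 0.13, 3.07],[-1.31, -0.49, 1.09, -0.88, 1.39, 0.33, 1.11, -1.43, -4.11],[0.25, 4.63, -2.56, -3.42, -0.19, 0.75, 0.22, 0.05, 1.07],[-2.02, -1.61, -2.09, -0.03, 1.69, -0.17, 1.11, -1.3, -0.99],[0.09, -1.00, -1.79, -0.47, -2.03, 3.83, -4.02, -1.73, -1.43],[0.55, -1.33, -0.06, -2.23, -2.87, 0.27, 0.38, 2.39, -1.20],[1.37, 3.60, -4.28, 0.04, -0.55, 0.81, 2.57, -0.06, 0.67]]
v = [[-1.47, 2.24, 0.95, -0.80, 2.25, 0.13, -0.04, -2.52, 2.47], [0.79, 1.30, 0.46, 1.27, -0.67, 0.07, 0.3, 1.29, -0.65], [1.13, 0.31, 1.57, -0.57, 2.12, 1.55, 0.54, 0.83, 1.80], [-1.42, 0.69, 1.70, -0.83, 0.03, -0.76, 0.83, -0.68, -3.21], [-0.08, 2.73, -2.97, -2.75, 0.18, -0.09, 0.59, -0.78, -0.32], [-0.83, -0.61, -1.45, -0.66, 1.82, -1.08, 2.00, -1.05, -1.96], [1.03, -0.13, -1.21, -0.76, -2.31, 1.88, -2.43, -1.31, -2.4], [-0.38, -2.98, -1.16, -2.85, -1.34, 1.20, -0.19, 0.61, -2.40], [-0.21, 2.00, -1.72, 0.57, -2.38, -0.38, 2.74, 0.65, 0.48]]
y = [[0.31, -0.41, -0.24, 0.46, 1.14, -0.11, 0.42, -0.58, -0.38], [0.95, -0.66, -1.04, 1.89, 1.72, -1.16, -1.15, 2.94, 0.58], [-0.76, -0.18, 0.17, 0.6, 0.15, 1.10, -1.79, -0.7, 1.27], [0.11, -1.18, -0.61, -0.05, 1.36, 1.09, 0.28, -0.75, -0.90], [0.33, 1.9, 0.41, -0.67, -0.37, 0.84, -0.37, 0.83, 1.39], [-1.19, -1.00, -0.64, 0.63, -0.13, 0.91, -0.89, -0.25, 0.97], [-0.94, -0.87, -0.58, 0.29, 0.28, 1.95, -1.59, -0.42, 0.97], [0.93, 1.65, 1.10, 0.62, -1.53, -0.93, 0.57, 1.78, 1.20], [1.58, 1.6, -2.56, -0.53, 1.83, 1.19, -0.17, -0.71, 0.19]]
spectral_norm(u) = 8.71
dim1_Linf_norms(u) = [3.39, 4.23, 3.07, 4.11, 4.63, 2.09, 4.02, 2.87, 4.28]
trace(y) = 0.69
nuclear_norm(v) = 35.29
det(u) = 54755.08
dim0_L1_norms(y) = [7.1, 9.45, 7.35, 5.74, 8.51, 9.28, 7.23, 8.96, 7.85]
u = y + v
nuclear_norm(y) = 22.29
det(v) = -17328.47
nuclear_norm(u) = 44.04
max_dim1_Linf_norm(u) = 4.63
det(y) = 0.35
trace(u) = -0.98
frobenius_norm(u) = 16.90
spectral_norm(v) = 7.67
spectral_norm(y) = 5.48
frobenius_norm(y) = 9.53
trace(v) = -1.67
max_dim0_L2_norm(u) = 6.62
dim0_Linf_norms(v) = [1.47, 2.98, 2.97, 2.85, 2.38, 1.88, 2.74, 2.52, 3.21]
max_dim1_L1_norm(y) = 12.09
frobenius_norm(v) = 13.53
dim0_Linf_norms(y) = [1.58, 1.9, 2.56, 1.89, 1.83, 1.95, 1.79, 2.94, 1.39]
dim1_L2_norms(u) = [5.56, 5.89, 5.13, 5.11, 6.45, 4.22, 6.66, 4.76, 6.42]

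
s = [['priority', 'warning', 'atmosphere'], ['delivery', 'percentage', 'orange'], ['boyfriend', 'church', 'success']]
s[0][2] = 'atmosphere'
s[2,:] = ['boyfriend', 'church', 'success']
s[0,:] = ['priority', 'warning', 'atmosphere']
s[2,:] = ['boyfriend', 'church', 'success']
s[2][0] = 'boyfriend'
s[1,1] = 'percentage'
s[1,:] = ['delivery', 'percentage', 'orange']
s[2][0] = 'boyfriend'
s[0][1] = 'warning'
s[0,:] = ['priority', 'warning', 'atmosphere']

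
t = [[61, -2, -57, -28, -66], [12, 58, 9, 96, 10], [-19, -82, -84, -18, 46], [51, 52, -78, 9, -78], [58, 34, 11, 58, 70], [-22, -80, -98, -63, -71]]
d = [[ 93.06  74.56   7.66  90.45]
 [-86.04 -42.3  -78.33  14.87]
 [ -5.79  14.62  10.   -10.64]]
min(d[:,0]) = -86.04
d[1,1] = -42.3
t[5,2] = -98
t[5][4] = -71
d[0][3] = 90.45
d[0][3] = 90.45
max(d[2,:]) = 14.62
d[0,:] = [93.06, 74.56, 7.66, 90.45]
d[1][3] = 14.87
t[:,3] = [-28, 96, -18, 9, 58, -63]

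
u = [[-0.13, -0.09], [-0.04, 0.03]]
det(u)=-0.008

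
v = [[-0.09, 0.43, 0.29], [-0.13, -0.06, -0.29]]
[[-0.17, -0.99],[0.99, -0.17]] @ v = [[0.14,  -0.01,  0.24], [-0.07,  0.44,  0.34]]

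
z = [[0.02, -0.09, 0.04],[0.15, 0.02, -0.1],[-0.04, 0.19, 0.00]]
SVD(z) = [[0.44, -0.12, 0.89], [0.06, 0.99, 0.11], [-0.90, 0.00, 0.44]] @ diag([0.21573777614223855, 0.18231500890412097, 0.03030593132526483]) @ [[0.25, -0.97, 0.06], [0.80, 0.17, -0.57], [0.54, 0.18, 0.82]]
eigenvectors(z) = [[(-0.55+0j), -0.32-0.15j, (-0.32+0.15j)],[-0.26+0.00j, (-0.06+0.64j), -0.06-0.64j],[(-0.79+0j), 0.68+0.00j, (0.68-0j)]]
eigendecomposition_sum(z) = [[(0.02+0j), 0.00+0.00j, 0.01+0.00j], [(0.01+0j), 0.00+0.00j, 0.00+0.00j], [(0.03+0j), 0.01+0.00j, 0.01+0.00j]] + [[0.00+0.04j, -0.05-0.01j, (0.02-0.03j)], [0.07-0.03j, 0.01+0.09j, (-0.05-0.01j)], [(-0.03-0.07j), 0.09-0.02j, (-0.01+0.06j)]] + [[-0.04j, (-0.05+0.01j), 0.02+0.03j], [0.07+0.03j, 0.01-0.09j, (-0.05+0.01j)], [-0.03+0.07j, (0.09+0.02j), (-0.01-0.06j)]]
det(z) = 0.00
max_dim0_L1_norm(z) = 0.3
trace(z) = 0.04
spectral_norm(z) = 0.22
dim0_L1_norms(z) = [0.21, 0.3, 0.14]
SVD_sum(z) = [[0.02, -0.09, 0.01],[0.0, -0.01, 0.00],[-0.05, 0.19, -0.01]] + [[-0.02, -0.0, 0.01], [0.15, 0.03, -0.1], [0.00, 0.0, -0.00]] + [[0.01, 0.0, 0.02], [0.00, 0.0, 0.00], [0.01, 0.0, 0.01]]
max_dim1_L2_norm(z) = 0.19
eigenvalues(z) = [(0.03+0j), 0.19j, -0.19j]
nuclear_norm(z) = 0.43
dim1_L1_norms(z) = [0.15, 0.27, 0.23]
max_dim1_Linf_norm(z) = 0.19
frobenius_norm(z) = 0.28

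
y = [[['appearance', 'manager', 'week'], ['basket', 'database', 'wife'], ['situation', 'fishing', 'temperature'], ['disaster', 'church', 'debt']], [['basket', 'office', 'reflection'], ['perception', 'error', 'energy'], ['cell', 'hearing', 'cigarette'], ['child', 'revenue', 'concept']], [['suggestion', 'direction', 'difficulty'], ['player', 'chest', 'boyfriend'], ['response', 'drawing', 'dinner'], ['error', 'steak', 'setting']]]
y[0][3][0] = 'disaster'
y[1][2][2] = 'cigarette'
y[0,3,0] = 'disaster'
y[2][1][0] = 'player'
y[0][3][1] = 'church'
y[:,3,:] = [['disaster', 'church', 'debt'], ['child', 'revenue', 'concept'], ['error', 'steak', 'setting']]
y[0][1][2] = 'wife'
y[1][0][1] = 'office'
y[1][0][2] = 'reflection'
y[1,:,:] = [['basket', 'office', 'reflection'], ['perception', 'error', 'energy'], ['cell', 'hearing', 'cigarette'], ['child', 'revenue', 'concept']]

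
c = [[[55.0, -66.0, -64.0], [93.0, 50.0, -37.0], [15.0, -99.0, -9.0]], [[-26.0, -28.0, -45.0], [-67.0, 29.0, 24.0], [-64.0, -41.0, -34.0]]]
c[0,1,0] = 93.0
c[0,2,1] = -99.0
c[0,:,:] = [[55.0, -66.0, -64.0], [93.0, 50.0, -37.0], [15.0, -99.0, -9.0]]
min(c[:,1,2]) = -37.0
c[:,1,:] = [[93.0, 50.0, -37.0], [-67.0, 29.0, 24.0]]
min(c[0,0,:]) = -66.0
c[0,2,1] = -99.0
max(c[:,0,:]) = 55.0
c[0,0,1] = -66.0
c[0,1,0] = 93.0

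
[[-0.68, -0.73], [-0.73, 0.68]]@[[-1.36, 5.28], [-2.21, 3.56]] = [[2.54, -6.19], [-0.51, -1.43]]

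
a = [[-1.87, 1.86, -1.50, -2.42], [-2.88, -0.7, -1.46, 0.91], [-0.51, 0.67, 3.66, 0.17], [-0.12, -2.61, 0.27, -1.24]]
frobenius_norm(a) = 7.03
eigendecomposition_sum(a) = [[(-1.26+0j), (-0.43+0j), (-0.32+0j), (-1.38-0j)], [(-0.95+0j), -0.33+0.00j, (-0.24+0j), -1.04-0.00j], [0.03-0.00j, 0.01-0.00j, 0.01-0.00j, 0.04+0.00j], [(-1.41+0j), -0.48+0.00j, (-0.35+0j), -1.54-0.00j]] + [[-0.37+0.87j, 1.17-0.05j, 0.02+0.37j, (-0.46-0.73j)], [(-0.98-0.64j), (-0.18+1.45j), -0.45-0.05j, 0.99-0.41j], [-0.06+0.19j, 0.25-0.03j, (0.01+0.08j), (-0.11-0.15j)], [(0.66-0.63j), (-1.07-0.4j), 0.12-0.34j, 0.13+0.83j]] + [[(-0.37-0.87j), (1.17+0.05j), (0.02-0.37j), (-0.46+0.73j)], [-0.98+0.64j, (-0.18-1.45j), -0.45+0.05j, (0.99+0.41j)], [-0.06-0.19j, (0.25+0.03j), 0.01-0.08j, -0.11+0.15j], [0.66+0.63j, (-1.07+0.4j), (0.12+0.34j), 0.13-0.83j]] + [[0.14+0.00j, (-0.06-0j), -1.23-0.00j, (-0.12+0j)], [(0.04+0j), -0.01-0.00j, (-0.31-0j), -0.03+0.00j], [(-0.42-0j), 0.16+0.00j, (3.63+0j), 0.35-0.00j], [-0.04-0.00j, 0.02+0.00j, 0.39+0.00j, 0.04-0.00j]]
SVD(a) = [[-0.64, -0.63, -0.04, 0.44], [-0.5, 0.19, 0.75, -0.39], [0.58, -0.56, 0.59, 0.10], [0.03, 0.51, 0.31, 0.8]] @ diag([4.663251548931291, 3.493634594366828, 2.9210832420963517, 2.6255237582579802]) @ [[0.50, -0.11, 0.82, 0.25],[0.24, -0.86, -0.35, 0.28],[-0.83, -0.35, 0.41, 0.17],[0.06, -0.36, 0.19, -0.91]]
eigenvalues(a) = [(-3.12+0j), (-0.41+3.22j), (-0.41-3.22j), (3.79+0j)]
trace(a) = -0.15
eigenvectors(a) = [[(-0.6+0j), (0.09+0.52j), (0.09-0.52j), -0.32+0.00j], [-0.45+0.00j, (-0.66+0j), -0.66-0.00j, (-0.08+0j)], [(0.02+0j), (0.03+0.11j), 0.03-0.11j, (0.94+0j)], [-0.66+0.00j, 0.12-0.50j, (0.12+0.5j), 0.10+0.00j]]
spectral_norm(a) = 4.66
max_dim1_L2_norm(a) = 3.88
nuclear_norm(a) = 13.70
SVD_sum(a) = [[-1.49, 0.34, -2.45, -0.73], [-1.17, 0.27, -1.92, -0.58], [1.36, -0.31, 2.23, 0.67], [0.08, -0.02, 0.13, 0.04]] + [[-0.54, 1.89, 0.77, -0.62], [0.16, -0.57, -0.24, 0.19], [-0.47, 1.67, 0.68, -0.54], [0.43, -1.52, -0.62, 0.50]] + [[0.09, 0.04, -0.04, -0.02], [-1.81, -0.76, 0.89, 0.36], [-1.42, -0.59, 0.7, 0.28], [-0.75, -0.32, 0.37, 0.15]] + [[0.07,-0.41,0.22,-1.05], [-0.06,0.37,-0.19,0.94], [0.02,-0.09,0.05,-0.24], [0.12,-0.75,0.40,-1.92]]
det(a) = -124.95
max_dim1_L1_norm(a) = 7.65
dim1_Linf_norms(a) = [2.42, 2.88, 3.66, 2.61]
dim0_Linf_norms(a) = [2.88, 2.61, 3.66, 2.42]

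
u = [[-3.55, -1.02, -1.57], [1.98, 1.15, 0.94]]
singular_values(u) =[4.69, 0.48]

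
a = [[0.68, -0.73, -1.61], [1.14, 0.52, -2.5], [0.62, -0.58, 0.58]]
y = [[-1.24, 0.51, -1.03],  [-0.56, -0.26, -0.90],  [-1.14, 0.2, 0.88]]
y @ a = [[-0.9, 1.77, 0.12], [-1.24, 0.80, 1.03], [-0.00, 0.43, 1.85]]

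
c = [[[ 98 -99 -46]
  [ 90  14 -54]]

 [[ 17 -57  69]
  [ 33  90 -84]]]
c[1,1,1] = 90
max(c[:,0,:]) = 98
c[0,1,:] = [90, 14, -54]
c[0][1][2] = -54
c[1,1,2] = -84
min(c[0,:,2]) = -54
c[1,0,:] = [17, -57, 69]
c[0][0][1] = -99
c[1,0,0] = 17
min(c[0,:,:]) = -99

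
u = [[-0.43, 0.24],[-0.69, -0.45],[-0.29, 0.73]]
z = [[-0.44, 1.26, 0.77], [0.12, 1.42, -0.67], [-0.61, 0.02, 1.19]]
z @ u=[[-0.90, -0.11], [-0.84, -1.1], [-0.10, 0.71]]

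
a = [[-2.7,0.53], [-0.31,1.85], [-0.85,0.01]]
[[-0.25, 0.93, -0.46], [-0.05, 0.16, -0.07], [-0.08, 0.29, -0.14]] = a @ [[0.09, -0.34, 0.17],[-0.01, 0.03, -0.01]]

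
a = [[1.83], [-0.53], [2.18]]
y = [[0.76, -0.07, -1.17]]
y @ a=[[-1.12]]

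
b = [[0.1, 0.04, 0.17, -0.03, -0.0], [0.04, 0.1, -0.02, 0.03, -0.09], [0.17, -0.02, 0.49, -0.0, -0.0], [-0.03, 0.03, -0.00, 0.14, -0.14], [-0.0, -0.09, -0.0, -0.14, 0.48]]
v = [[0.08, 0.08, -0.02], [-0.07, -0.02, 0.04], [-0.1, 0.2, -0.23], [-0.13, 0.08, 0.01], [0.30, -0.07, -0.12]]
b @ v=[[-0.01, 0.04, -0.04], [-0.03, 0.01, 0.02], [-0.03, 0.11, -0.12], [-0.06, 0.02, 0.02], [0.17, -0.04, -0.06]]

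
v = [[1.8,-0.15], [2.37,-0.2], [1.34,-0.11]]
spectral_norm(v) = 3.28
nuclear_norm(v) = 3.28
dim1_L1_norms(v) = [1.95, 2.57, 1.45]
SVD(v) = [[-0.55, 0.22], [-0.73, -0.60], [-0.41, 0.77]] @ diag([3.275224008440309, 0.0027739027008762125]) @ [[-1.00,  0.08], [0.08,  1.00]]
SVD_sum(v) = [[1.8, -0.15], [2.37, -0.20], [1.34, -0.11]] + [[0.00, 0.00], [-0.0, -0.00], [0.0, 0.0]]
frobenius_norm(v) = 3.28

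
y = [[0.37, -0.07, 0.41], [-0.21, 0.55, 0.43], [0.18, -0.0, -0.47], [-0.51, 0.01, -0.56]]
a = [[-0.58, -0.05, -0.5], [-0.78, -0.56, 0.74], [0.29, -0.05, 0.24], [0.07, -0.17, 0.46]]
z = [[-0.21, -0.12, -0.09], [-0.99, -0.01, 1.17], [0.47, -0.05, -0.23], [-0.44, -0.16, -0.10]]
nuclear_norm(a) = 2.25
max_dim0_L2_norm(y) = 0.94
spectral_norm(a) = 1.26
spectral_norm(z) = 1.63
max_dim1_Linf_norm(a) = 0.78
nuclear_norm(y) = 2.06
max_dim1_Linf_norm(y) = 0.56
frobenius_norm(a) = 1.56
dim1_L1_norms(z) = [0.42, 2.17, 0.75, 0.7]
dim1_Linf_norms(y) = [0.41, 0.55, 0.47, 0.56]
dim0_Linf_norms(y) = [0.51, 0.55, 0.56]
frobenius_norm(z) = 1.71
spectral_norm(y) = 1.02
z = y + a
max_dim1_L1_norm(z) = 2.17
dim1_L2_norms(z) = [0.26, 1.53, 0.53, 0.48]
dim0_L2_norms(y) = [0.69, 0.55, 0.94]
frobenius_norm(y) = 1.29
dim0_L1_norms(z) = [2.11, 0.34, 1.59]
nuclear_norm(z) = 2.26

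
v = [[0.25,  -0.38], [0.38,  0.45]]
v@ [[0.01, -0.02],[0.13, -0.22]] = [[-0.05, 0.08], [0.06, -0.11]]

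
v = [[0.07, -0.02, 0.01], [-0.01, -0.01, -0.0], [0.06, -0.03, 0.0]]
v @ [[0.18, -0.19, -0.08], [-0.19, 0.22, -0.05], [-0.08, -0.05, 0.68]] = [[0.02, -0.02, 0.00], [0.00, -0.0, 0.0], [0.02, -0.02, -0.0]]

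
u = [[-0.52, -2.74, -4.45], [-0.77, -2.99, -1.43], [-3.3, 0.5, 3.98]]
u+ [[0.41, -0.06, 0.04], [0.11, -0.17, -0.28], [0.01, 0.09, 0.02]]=[[-0.11, -2.8, -4.41],  [-0.66, -3.16, -1.71],  [-3.29, 0.59, 4.0]]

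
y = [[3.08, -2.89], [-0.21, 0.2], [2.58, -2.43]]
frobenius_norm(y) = 5.52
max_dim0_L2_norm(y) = 4.02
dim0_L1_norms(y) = [5.87, 5.52]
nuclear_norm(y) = 5.53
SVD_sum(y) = [[3.08,-2.89], [-0.21,0.20], [2.58,-2.43]] + [[0.0, 0.00], [0.00, 0.00], [-0.00, -0.00]]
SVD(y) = [[-0.76, -0.62], [0.05, -0.35], [-0.64, 0.7]] @ diag([5.52121998569456, 0.0054653057515573625]) @ [[-0.73, 0.68],[-0.68, -0.73]]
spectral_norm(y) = 5.52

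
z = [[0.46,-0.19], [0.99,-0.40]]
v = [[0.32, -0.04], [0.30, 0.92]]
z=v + [[0.14, -0.15], [0.69, -1.32]]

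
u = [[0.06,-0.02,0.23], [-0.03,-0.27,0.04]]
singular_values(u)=[0.29, 0.22]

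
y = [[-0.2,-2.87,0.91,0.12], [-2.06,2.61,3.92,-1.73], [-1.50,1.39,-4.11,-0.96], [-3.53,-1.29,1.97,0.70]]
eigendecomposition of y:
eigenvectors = [[(0.45-0.01j), 0.45+0.01j, 0.44+0.00j, (0.48+0j)], [(0.49-0.11j), (0.49+0.11j), -0.41+0.00j, (-0.8+0j)], [(-0.23+0.35j), (-0.23-0.35j), (-0.07+0j), -0.19+0.00j], [(0.61+0j), (0.61-0j), -0.80+0.00j, -0.31+0.00j]]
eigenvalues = [(-3.63+1.38j), (-3.63-1.38j), (2.14+0j), (4.11+0j)]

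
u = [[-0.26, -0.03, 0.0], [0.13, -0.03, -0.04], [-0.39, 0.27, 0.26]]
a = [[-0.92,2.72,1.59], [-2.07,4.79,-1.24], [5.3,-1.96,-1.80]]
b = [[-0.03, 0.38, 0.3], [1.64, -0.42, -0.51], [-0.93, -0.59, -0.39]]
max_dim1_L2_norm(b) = 1.77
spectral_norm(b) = 1.91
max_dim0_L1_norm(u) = 0.78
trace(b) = -0.84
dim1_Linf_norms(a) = [2.72, 4.79, 5.3]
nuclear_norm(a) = 13.14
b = a @ u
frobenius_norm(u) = 0.62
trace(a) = 2.07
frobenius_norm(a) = 8.64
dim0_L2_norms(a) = [5.76, 5.85, 2.7]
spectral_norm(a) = 7.59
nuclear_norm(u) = 0.78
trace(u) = -0.03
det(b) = 0.02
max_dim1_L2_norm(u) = 0.54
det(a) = -51.76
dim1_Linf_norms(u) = [0.26, 0.13, 0.39]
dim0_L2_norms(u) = [0.49, 0.27, 0.26]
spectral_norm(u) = 0.59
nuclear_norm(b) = 2.96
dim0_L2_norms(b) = [1.89, 0.82, 0.71]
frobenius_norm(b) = 2.17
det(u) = -0.00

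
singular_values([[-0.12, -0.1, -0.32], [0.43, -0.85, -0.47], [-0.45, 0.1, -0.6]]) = [1.08, 0.81, 0.01]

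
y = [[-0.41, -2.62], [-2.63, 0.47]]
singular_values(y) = [2.69, 2.63]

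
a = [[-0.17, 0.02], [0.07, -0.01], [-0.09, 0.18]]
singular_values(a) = [0.24, 0.13]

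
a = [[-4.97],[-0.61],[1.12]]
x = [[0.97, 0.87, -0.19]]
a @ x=[[-4.82, -4.32, 0.94], [-0.59, -0.53, 0.12], [1.09, 0.97, -0.21]]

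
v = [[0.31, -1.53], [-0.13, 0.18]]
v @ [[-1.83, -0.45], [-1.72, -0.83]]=[[2.06, 1.13], [-0.07, -0.09]]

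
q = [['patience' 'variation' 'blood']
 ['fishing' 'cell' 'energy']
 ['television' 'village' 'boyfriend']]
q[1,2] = 'energy'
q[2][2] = 'boyfriend'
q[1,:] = ['fishing', 'cell', 'energy']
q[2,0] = 'television'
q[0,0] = 'patience'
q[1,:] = ['fishing', 'cell', 'energy']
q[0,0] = 'patience'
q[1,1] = 'cell'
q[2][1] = 'village'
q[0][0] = 'patience'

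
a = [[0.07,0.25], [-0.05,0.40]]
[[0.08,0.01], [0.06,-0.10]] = a @ [[0.45, 0.72], [0.21, -0.16]]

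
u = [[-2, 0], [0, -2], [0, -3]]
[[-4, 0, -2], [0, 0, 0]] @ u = [[8, 6], [0, 0]]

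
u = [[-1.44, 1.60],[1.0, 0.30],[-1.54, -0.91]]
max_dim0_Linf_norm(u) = 1.6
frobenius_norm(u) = 2.99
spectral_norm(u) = 2.37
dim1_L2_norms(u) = [2.15, 1.04, 1.79]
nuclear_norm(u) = 4.19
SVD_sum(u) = [[-1.75,0.49],  [0.85,-0.24],  [-1.19,0.34]] + [[0.31, 1.11], [0.15, 0.54], [-0.35, -1.25]]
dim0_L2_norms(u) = [2.33, 1.86]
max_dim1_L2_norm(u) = 2.15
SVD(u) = [[-0.77, -0.63], [0.37, -0.31], [-0.52, 0.71]] @ diag([2.369624838091994, 1.818839774883288]) @ [[0.96,  -0.27], [-0.27,  -0.96]]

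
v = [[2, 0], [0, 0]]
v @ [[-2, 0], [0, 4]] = [[-4, 0], [0, 0]]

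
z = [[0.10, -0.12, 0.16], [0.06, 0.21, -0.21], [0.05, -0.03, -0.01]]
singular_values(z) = [0.36, 0.13, 0.04]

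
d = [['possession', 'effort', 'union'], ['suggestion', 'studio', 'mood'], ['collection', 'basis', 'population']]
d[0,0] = 'possession'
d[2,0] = 'collection'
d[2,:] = ['collection', 'basis', 'population']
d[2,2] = 'population'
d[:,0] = ['possession', 'suggestion', 'collection']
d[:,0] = ['possession', 'suggestion', 'collection']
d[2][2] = 'population'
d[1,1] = 'studio'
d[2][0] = 'collection'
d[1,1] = 'studio'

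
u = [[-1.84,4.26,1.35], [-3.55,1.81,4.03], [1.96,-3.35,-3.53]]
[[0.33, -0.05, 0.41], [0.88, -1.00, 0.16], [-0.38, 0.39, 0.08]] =u @ [[-0.28, 0.24, -0.27],[-0.04, 0.12, 0.05],[-0.01, -0.09, -0.22]]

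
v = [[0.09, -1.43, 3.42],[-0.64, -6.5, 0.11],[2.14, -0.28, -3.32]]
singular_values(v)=[6.78, 4.86, 1.6]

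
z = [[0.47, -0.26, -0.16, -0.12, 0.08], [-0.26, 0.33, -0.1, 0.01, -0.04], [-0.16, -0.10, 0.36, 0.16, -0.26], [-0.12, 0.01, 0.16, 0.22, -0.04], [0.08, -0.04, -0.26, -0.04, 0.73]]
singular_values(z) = [0.96, 0.63, 0.4, 0.12, 0.01]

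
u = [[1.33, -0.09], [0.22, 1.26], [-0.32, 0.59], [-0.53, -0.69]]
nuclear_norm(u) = 3.03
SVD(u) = [[-0.43, 0.81], [-0.70, -0.40], [-0.18, -0.43], [0.53, -0.02]] @ diag([1.6316152394243784, 1.3994040554743752]) @ [[-0.59, -0.81], [0.81, -0.59]]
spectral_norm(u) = 1.63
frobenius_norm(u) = 2.15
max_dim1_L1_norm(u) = 1.48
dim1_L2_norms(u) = [1.33, 1.28, 0.67, 0.87]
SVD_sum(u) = [[0.42, 0.57], [0.67, 0.93], [0.17, 0.23], [-0.51, -0.7]] + [[0.91, -0.66], [-0.45, 0.33], [-0.49, 0.36], [-0.02, 0.01]]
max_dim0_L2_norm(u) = 1.56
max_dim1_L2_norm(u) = 1.33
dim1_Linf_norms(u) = [1.33, 1.26, 0.59, 0.69]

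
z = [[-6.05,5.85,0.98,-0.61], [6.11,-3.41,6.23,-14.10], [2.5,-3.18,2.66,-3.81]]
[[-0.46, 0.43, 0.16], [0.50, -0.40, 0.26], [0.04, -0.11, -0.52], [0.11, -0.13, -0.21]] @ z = [[5.81, -4.67, 2.65, -6.39], [-4.82, 3.46, -1.31, 4.34], [-2.21, 2.26, -2.03, 3.51], [-1.98, 1.75, -1.26, 2.57]]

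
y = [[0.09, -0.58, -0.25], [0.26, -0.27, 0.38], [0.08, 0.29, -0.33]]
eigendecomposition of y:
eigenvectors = [[0.84+0.00j, 0.84-0.00j, -0.26+0.00j],  [0.08-0.44j, (0.08+0.44j), (-0.63+0j)],  [(-0.05-0.29j), -0.05+0.29j, 0.73+0.00j]]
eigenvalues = [(0.05+0.39j), (0.05-0.39j), (-0.61+0j)]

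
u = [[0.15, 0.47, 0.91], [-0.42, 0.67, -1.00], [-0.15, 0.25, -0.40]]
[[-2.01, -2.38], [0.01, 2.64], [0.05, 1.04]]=u@[[1.00,-0.88], [-1.64,-0.17], [-1.53,-2.38]]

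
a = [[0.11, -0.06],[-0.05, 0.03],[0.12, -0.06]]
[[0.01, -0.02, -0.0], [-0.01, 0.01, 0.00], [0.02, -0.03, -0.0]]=a@[[0.16, -0.28, -0.04], [0.06, -0.1, -0.01]]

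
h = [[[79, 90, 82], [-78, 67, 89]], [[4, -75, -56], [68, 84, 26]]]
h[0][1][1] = 67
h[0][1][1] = 67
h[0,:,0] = [79, -78]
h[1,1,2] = 26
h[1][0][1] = -75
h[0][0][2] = 82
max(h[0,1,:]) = 89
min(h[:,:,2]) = -56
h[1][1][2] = 26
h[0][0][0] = 79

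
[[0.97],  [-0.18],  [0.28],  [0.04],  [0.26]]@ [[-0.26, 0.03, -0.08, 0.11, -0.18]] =[[-0.25,0.03,-0.08,0.11,-0.17], [0.05,-0.01,0.01,-0.02,0.03], [-0.07,0.01,-0.02,0.03,-0.05], [-0.01,0.0,-0.00,0.00,-0.01], [-0.07,0.01,-0.02,0.03,-0.05]]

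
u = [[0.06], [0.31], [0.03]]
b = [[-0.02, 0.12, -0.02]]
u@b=[[-0.00,0.01,-0.00],[-0.01,0.04,-0.01],[-0.00,0.0,-0.00]]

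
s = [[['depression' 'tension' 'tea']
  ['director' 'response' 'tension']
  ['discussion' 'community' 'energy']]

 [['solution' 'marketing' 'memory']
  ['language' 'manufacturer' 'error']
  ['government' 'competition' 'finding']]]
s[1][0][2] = 'memory'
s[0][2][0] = 'discussion'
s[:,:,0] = [['depression', 'director', 'discussion'], ['solution', 'language', 'government']]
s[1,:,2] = ['memory', 'error', 'finding']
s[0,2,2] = 'energy'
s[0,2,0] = 'discussion'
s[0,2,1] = 'community'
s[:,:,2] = [['tea', 'tension', 'energy'], ['memory', 'error', 'finding']]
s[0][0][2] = 'tea'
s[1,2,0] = 'government'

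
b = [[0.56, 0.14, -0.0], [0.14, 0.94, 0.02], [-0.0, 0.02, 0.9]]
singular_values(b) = [0.99, 0.9, 0.51]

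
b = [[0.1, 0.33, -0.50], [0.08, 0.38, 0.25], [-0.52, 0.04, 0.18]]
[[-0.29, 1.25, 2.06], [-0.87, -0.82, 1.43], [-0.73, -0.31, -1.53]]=b @ [[1.03, -0.38, 2.89], [-2.10, -0.27, 3.83], [-0.61, -2.75, -1.01]]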